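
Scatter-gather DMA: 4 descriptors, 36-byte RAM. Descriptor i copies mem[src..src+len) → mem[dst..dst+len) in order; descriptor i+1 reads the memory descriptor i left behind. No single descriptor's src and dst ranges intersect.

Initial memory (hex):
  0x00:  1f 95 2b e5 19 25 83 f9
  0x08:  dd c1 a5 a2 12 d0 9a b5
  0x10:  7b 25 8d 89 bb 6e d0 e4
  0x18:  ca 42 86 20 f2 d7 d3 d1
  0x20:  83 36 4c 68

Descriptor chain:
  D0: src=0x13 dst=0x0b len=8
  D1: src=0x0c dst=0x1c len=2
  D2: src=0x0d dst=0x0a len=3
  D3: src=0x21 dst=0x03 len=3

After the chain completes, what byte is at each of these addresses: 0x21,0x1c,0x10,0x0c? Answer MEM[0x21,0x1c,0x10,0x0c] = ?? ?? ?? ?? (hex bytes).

MEM[0x21,0x1c,0x10,0x0c] = 36 bb ca e4

D0: mem[0x0b..0x12] <- [89 bb 6e d0 e4 ca 42 86]
D1: mem[0x1c..0x1d] <- [bb 6e]
D2: mem[0x0a..0x0c] <- [6e d0 e4]
D3: mem[0x03..0x05] <- [36 4c 68]
query mem[0x21]=0x36, mem[0x1c]=0xbb, mem[0x10]=0xca, mem[0x0c]=0xe4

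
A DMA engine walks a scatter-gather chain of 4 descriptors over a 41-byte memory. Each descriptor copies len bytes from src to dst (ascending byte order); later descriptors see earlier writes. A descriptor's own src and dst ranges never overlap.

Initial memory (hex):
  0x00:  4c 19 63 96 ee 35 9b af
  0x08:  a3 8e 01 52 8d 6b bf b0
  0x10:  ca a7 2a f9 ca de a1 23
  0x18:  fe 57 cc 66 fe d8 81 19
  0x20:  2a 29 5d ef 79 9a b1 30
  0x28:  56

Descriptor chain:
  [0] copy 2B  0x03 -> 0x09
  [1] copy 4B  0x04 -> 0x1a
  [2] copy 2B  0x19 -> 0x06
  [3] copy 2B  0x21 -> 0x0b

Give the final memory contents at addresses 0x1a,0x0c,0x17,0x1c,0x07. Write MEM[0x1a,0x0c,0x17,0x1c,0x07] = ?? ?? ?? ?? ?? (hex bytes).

MEM[0x1a,0x0c,0x17,0x1c,0x07] = ee 5d 23 9b ee

  after D0: wrote 2B at 0x09 = 96ee
  after D1: wrote 4B at 0x1a = ee359baf
  after D2: wrote 2B at 0x06 = 57ee
  after D3: wrote 2B at 0x0b = 295d
query mem[0x1a]=0xee, mem[0x0c]=0x5d, mem[0x17]=0x23, mem[0x1c]=0x9b, mem[0x07]=0xee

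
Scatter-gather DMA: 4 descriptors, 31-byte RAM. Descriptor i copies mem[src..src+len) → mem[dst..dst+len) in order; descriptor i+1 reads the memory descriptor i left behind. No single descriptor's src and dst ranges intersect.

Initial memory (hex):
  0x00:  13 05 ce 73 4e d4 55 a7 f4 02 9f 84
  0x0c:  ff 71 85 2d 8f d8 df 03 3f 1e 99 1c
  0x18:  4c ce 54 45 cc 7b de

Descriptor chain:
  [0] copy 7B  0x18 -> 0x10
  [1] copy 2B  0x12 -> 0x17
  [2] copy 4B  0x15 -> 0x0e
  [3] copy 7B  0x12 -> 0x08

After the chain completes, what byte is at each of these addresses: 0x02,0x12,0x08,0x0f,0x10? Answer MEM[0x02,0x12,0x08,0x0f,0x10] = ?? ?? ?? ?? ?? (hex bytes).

MEM[0x02,0x12,0x08,0x0f,0x10] = ce 54 54 de 54

[0] 0x18->0x10 len=7 : 4c ce 54 45 cc 7b de
[1] 0x12->0x17 len=2 : 54 45
[2] 0x15->0x0e len=4 : 7b de 54 45
[3] 0x12->0x08 len=7 : 54 45 cc 7b de 54 45
query mem[0x02]=0xce, mem[0x12]=0x54, mem[0x08]=0x54, mem[0x0f]=0xde, mem[0x10]=0x54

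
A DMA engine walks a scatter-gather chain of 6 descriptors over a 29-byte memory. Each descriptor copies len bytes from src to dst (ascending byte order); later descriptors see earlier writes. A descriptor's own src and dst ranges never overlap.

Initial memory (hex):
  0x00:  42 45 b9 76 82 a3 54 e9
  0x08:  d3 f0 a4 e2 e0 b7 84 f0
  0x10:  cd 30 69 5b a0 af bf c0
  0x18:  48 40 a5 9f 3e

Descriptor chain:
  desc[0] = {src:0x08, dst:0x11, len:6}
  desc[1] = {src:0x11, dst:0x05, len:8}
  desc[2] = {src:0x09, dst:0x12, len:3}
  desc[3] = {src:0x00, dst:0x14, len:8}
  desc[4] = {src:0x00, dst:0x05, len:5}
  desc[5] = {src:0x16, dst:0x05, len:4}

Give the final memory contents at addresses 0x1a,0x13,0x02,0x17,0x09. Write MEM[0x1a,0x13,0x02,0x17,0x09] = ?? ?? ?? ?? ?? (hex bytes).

[0] 0x08->0x11 len=6 : d3 f0 a4 e2 e0 b7
[1] 0x11->0x05 len=8 : d3 f0 a4 e2 e0 b7 c0 48
[2] 0x09->0x12 len=3 : e0 b7 c0
[3] 0x00->0x14 len=8 : 42 45 b9 76 82 d3 f0 a4
[4] 0x00->0x05 len=5 : 42 45 b9 76 82
[5] 0x16->0x05 len=4 : b9 76 82 d3
query mem[0x1a]=0xf0, mem[0x13]=0xb7, mem[0x02]=0xb9, mem[0x17]=0x76, mem[0x09]=0x82

MEM[0x1a,0x13,0x02,0x17,0x09] = f0 b7 b9 76 82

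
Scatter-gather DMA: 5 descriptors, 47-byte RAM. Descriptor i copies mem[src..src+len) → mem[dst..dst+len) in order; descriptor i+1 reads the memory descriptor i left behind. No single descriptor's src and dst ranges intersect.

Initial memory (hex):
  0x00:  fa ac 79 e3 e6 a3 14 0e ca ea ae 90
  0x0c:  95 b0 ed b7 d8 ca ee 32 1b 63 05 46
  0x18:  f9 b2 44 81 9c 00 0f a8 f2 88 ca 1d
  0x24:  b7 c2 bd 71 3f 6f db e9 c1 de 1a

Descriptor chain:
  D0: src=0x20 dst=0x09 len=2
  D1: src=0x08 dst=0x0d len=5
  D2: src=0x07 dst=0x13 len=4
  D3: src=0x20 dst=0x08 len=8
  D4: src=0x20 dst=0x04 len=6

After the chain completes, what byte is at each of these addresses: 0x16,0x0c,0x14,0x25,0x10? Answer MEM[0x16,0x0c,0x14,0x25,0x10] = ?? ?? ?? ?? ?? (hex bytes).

MEM[0x16,0x0c,0x14,0x25,0x10] = 88 b7 ca c2 90

D0: mem[0x09..0x0a] <- [f2 88]
D1: mem[0x0d..0x11] <- [ca f2 88 90 95]
D2: mem[0x13..0x16] <- [0e ca f2 88]
D3: mem[0x08..0x0f] <- [f2 88 ca 1d b7 c2 bd 71]
D4: mem[0x04..0x09] <- [f2 88 ca 1d b7 c2]
query mem[0x16]=0x88, mem[0x0c]=0xb7, mem[0x14]=0xca, mem[0x25]=0xc2, mem[0x10]=0x90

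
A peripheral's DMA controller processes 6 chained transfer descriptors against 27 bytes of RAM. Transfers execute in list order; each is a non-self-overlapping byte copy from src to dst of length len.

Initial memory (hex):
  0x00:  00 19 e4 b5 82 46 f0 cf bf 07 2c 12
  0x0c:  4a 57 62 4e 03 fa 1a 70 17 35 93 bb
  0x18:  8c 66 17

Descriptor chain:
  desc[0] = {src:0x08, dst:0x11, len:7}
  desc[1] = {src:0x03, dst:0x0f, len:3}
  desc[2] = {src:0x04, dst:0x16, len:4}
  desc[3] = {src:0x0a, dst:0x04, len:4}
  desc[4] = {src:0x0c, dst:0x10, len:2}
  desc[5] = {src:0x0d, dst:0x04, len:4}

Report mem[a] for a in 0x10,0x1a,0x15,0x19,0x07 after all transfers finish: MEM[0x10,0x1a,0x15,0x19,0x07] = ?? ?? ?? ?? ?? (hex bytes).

  after D0: wrote 7B at 0x11 = bf072c124a5762
  after D1: wrote 3B at 0x0f = b58246
  after D2: wrote 4B at 0x16 = 8246f0cf
  after D3: wrote 4B at 0x04 = 2c124a57
  after D4: wrote 2B at 0x10 = 4a57
  after D5: wrote 4B at 0x04 = 5762b54a
query mem[0x10]=0x4a, mem[0x1a]=0x17, mem[0x15]=0x4a, mem[0x19]=0xcf, mem[0x07]=0x4a

MEM[0x10,0x1a,0x15,0x19,0x07] = 4a 17 4a cf 4a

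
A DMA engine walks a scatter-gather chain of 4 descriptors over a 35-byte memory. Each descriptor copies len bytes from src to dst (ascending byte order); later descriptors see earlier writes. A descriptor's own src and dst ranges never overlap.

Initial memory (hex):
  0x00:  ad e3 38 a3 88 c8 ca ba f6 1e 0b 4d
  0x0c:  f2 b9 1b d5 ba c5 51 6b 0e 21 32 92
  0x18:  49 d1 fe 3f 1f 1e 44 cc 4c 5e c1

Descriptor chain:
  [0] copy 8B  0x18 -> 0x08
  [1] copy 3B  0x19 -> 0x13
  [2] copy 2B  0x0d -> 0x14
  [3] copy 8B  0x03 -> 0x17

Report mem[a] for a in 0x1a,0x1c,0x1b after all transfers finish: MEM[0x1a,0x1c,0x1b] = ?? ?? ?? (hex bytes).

MEM[0x1a,0x1c,0x1b] = ca 49 ba

[0] 0x18->0x08 len=8 : 49 d1 fe 3f 1f 1e 44 cc
[1] 0x19->0x13 len=3 : d1 fe 3f
[2] 0x0d->0x14 len=2 : 1e 44
[3] 0x03->0x17 len=8 : a3 88 c8 ca ba 49 d1 fe
query mem[0x1a]=0xca, mem[0x1c]=0x49, mem[0x1b]=0xba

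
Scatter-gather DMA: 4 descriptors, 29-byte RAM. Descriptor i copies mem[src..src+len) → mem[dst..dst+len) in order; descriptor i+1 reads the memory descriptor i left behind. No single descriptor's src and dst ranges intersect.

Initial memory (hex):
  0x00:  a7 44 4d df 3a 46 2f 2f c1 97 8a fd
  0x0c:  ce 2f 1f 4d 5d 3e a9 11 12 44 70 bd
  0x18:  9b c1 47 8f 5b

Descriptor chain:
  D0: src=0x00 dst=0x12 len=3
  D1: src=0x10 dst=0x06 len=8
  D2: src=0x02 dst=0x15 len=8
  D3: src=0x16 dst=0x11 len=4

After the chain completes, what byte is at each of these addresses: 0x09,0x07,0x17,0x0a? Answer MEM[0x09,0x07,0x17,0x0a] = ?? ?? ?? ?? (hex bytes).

MEM[0x09,0x07,0x17,0x0a] = 44 3e 3a 4d

D0: mem[0x12..0x14] <- [a7 44 4d]
D1: mem[0x06..0x0d] <- [5d 3e a7 44 4d 44 70 bd]
D2: mem[0x15..0x1c] <- [4d df 3a 46 5d 3e a7 44]
D3: mem[0x11..0x14] <- [df 3a 46 5d]
query mem[0x09]=0x44, mem[0x07]=0x3e, mem[0x17]=0x3a, mem[0x0a]=0x4d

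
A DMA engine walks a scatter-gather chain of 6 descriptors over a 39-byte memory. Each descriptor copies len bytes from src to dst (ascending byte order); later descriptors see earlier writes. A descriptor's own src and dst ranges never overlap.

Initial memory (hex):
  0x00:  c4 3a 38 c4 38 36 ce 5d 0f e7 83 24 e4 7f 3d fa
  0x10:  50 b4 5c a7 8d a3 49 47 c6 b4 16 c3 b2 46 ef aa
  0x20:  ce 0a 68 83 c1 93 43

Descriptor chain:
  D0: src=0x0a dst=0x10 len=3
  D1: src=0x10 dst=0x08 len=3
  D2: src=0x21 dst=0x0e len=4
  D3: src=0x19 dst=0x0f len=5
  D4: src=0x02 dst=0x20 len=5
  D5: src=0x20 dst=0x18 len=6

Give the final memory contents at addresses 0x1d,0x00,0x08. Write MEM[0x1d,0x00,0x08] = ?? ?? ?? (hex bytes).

#0 dst[0x10+3] := {0x83,0x24,0xe4}
#1 dst[0x08+3] := {0x83,0x24,0xe4}
#2 dst[0x0e+4] := {0x0a,0x68,0x83,0xc1}
#3 dst[0x0f+5] := {0xb4,0x16,0xc3,0xb2,0x46}
#4 dst[0x20+5] := {0x38,0xc4,0x38,0x36,0xce}
#5 dst[0x18+6] := {0x38,0xc4,0x38,0x36,0xce,0x93}
query mem[0x1d]=0x93, mem[0x00]=0xc4, mem[0x08]=0x83

MEM[0x1d,0x00,0x08] = 93 c4 83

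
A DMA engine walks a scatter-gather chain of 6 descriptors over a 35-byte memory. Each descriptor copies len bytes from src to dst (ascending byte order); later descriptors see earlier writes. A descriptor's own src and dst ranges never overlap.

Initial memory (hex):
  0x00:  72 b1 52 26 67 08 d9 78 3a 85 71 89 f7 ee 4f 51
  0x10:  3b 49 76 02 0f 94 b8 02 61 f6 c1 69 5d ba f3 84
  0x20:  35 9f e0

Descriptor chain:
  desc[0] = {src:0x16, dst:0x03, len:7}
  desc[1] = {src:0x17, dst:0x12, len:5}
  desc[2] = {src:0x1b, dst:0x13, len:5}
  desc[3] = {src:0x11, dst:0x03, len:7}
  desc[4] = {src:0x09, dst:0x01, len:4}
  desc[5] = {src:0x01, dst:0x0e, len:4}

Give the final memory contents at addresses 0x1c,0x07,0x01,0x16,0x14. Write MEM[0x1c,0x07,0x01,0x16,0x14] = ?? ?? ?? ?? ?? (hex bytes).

  after D0: wrote 7B at 0x03 = b80261f6c1695d
  after D1: wrote 5B at 0x12 = 0261f6c169
  after D2: wrote 5B at 0x13 = 695dbaf384
  after D3: wrote 7B at 0x03 = 4902695dbaf384
  after D4: wrote 4B at 0x01 = 847189f7
  after D5: wrote 4B at 0x0e = 847189f7
query mem[0x1c]=0x5d, mem[0x07]=0xba, mem[0x01]=0x84, mem[0x16]=0xf3, mem[0x14]=0x5d

MEM[0x1c,0x07,0x01,0x16,0x14] = 5d ba 84 f3 5d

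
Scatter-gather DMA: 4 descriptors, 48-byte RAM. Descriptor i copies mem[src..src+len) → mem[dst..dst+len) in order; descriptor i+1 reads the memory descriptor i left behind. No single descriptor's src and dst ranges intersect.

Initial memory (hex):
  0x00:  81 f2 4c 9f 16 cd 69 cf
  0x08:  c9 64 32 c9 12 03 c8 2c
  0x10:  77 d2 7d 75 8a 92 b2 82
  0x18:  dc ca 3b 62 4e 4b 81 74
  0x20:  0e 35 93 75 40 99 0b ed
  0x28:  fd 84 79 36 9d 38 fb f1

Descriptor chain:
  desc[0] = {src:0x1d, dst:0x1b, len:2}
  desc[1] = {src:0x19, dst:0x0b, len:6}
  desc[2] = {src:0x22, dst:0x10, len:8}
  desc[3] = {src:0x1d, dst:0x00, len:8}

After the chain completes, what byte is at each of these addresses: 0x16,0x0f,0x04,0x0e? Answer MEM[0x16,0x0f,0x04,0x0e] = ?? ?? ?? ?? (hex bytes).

MEM[0x16,0x0f,0x04,0x0e] = fd 4b 35 81

#0 dst[0x1b+2] := {0x4b,0x81}
#1 dst[0x0b+6] := {0xca,0x3b,0x4b,0x81,0x4b,0x81}
#2 dst[0x10+8] := {0x93,0x75,0x40,0x99,0x0b,0xed,0xfd,0x84}
#3 dst[0x00+8] := {0x4b,0x81,0x74,0x0e,0x35,0x93,0x75,0x40}
query mem[0x16]=0xfd, mem[0x0f]=0x4b, mem[0x04]=0x35, mem[0x0e]=0x81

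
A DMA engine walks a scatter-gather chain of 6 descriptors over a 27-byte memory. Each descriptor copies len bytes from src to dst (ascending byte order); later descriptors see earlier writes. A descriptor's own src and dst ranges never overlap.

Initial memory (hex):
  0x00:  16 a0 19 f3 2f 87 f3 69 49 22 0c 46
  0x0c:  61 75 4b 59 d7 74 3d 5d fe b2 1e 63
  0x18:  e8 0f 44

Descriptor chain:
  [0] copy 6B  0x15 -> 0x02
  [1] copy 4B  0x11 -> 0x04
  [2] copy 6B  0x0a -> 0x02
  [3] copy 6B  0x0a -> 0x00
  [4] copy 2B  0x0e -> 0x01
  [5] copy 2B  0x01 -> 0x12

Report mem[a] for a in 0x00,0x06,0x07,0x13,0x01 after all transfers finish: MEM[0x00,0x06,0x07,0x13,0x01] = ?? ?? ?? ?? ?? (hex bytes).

  after D0: wrote 6B at 0x02 = b21e63e80f44
  after D1: wrote 4B at 0x04 = 743d5dfe
  after D2: wrote 6B at 0x02 = 0c4661754b59
  after D3: wrote 6B at 0x00 = 0c4661754b59
  after D4: wrote 2B at 0x01 = 4b59
  after D5: wrote 2B at 0x12 = 4b59
query mem[0x00]=0x0c, mem[0x06]=0x4b, mem[0x07]=0x59, mem[0x13]=0x59, mem[0x01]=0x4b

MEM[0x00,0x06,0x07,0x13,0x01] = 0c 4b 59 59 4b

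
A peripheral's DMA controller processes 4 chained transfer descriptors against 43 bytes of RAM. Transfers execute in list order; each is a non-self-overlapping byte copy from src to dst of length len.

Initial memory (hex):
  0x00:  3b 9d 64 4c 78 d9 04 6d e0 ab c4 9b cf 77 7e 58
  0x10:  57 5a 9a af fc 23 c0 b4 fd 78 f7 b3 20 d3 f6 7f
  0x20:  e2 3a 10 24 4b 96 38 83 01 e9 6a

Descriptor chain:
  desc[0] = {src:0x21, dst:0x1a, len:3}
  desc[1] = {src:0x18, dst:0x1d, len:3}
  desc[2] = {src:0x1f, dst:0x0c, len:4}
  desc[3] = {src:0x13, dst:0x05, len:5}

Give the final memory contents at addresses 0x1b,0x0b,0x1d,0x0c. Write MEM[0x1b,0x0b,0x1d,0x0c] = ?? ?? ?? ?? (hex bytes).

#0 dst[0x1a+3] := {0x3a,0x10,0x24}
#1 dst[0x1d+3] := {0xfd,0x78,0x3a}
#2 dst[0x0c+4] := {0x3a,0xe2,0x3a,0x10}
#3 dst[0x05+5] := {0xaf,0xfc,0x23,0xc0,0xb4}
query mem[0x1b]=0x10, mem[0x0b]=0x9b, mem[0x1d]=0xfd, mem[0x0c]=0x3a

MEM[0x1b,0x0b,0x1d,0x0c] = 10 9b fd 3a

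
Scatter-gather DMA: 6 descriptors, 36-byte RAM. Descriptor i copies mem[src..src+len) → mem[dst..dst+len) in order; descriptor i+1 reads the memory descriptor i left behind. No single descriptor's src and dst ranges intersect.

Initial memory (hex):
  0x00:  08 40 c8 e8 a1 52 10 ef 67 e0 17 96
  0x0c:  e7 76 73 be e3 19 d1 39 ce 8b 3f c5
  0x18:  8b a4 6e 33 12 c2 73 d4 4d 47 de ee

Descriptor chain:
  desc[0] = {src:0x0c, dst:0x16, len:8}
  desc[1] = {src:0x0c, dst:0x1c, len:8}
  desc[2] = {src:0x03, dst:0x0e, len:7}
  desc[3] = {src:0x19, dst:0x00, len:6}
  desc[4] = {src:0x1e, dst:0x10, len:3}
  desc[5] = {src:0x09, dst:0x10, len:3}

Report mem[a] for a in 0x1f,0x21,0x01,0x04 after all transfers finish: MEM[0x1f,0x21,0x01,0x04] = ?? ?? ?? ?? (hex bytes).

MEM[0x1f,0x21,0x01,0x04] = be 19 e3 76

#0 dst[0x16+8] := {0xe7,0x76,0x73,0xbe,0xe3,0x19,0xd1,0x39}
#1 dst[0x1c+8] := {0xe7,0x76,0x73,0xbe,0xe3,0x19,0xd1,0x39}
#2 dst[0x0e+7] := {0xe8,0xa1,0x52,0x10,0xef,0x67,0xe0}
#3 dst[0x00+6] := {0xbe,0xe3,0x19,0xe7,0x76,0x73}
#4 dst[0x10+3] := {0x73,0xbe,0xe3}
#5 dst[0x10+3] := {0xe0,0x17,0x96}
query mem[0x1f]=0xbe, mem[0x21]=0x19, mem[0x01]=0xe3, mem[0x04]=0x76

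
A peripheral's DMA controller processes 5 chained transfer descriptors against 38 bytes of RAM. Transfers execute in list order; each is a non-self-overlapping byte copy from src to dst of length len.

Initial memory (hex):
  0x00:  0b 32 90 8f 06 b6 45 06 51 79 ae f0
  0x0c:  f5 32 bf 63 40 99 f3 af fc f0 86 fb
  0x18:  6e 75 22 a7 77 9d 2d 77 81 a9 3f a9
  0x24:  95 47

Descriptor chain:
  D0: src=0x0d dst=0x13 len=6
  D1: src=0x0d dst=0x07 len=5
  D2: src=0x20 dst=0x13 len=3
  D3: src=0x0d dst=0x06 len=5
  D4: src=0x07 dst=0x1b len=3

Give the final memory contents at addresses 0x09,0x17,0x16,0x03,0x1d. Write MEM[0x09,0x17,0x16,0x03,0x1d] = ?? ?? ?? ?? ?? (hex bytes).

D0: mem[0x13..0x18] <- [32 bf 63 40 99 f3]
D1: mem[0x07..0x0b] <- [32 bf 63 40 99]
D2: mem[0x13..0x15] <- [81 a9 3f]
D3: mem[0x06..0x0a] <- [32 bf 63 40 99]
D4: mem[0x1b..0x1d] <- [bf 63 40]
query mem[0x09]=0x40, mem[0x17]=0x99, mem[0x16]=0x40, mem[0x03]=0x8f, mem[0x1d]=0x40

MEM[0x09,0x17,0x16,0x03,0x1d] = 40 99 40 8f 40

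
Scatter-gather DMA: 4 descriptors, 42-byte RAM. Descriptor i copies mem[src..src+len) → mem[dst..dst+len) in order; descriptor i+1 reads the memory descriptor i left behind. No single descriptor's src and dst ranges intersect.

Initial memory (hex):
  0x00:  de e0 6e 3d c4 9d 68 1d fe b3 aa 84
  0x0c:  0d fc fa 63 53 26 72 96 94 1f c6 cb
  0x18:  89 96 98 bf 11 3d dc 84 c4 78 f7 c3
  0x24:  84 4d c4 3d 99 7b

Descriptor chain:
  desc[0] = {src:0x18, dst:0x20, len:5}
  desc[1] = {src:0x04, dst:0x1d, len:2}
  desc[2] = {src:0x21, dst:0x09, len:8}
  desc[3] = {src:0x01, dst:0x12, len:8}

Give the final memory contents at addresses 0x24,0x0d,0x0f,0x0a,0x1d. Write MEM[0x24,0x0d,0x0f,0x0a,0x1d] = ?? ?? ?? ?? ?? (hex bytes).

MEM[0x24,0x0d,0x0f,0x0a,0x1d] = 11 4d 3d 98 c4

  after D0: wrote 5B at 0x20 = 899698bf11
  after D1: wrote 2B at 0x1d = c49d
  after D2: wrote 8B at 0x09 = 9698bf114dc43d99
  after D3: wrote 8B at 0x12 = e06e3dc49d681dfe
query mem[0x24]=0x11, mem[0x0d]=0x4d, mem[0x0f]=0x3d, mem[0x0a]=0x98, mem[0x1d]=0xc4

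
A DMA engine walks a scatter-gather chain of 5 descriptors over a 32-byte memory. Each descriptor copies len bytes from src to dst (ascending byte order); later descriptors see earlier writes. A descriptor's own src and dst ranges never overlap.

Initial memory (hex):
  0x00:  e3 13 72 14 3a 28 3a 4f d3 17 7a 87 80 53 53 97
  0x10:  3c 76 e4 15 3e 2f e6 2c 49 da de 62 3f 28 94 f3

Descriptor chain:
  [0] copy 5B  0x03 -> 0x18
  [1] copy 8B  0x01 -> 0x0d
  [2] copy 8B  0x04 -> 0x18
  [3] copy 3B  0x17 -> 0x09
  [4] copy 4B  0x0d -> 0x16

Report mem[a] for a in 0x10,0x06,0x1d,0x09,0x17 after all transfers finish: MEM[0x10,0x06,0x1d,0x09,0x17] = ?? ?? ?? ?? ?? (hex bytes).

MEM[0x10,0x06,0x1d,0x09,0x17] = 3a 3a 17 2c 72

D0: mem[0x18..0x1c] <- [14 3a 28 3a 4f]
D1: mem[0x0d..0x14] <- [13 72 14 3a 28 3a 4f d3]
D2: mem[0x18..0x1f] <- [3a 28 3a 4f d3 17 7a 87]
D3: mem[0x09..0x0b] <- [2c 3a 28]
D4: mem[0x16..0x19] <- [13 72 14 3a]
query mem[0x10]=0x3a, mem[0x06]=0x3a, mem[0x1d]=0x17, mem[0x09]=0x2c, mem[0x17]=0x72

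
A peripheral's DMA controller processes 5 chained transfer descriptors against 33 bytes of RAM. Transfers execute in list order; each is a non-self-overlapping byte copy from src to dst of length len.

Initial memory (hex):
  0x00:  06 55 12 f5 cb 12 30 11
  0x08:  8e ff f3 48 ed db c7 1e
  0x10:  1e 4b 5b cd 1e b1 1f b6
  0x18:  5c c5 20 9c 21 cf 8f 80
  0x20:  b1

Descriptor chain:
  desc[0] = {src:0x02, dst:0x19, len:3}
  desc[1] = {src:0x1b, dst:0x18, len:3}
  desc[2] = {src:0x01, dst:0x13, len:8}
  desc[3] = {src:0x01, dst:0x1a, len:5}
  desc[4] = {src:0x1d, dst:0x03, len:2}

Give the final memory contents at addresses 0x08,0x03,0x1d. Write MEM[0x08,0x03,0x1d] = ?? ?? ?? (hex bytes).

D0: mem[0x19..0x1b] <- [12 f5 cb]
D1: mem[0x18..0x1a] <- [cb 21 cf]
D2: mem[0x13..0x1a] <- [55 12 f5 cb 12 30 11 8e]
D3: mem[0x1a..0x1e] <- [55 12 f5 cb 12]
D4: mem[0x03..0x04] <- [cb 12]
query mem[0x08]=0x8e, mem[0x03]=0xcb, mem[0x1d]=0xcb

MEM[0x08,0x03,0x1d] = 8e cb cb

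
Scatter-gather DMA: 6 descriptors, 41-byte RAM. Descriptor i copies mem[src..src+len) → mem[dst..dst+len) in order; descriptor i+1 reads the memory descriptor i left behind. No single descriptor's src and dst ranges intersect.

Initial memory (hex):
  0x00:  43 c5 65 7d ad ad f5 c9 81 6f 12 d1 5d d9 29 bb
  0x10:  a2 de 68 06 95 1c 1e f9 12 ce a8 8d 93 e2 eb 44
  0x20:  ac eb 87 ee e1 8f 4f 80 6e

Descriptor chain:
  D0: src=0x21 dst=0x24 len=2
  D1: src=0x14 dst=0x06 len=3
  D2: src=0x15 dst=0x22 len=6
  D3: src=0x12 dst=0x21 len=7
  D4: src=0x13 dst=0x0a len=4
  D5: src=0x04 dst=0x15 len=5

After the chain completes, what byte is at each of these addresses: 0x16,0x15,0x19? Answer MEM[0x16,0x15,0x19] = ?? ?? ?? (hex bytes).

D0: mem[0x24..0x25] <- [eb 87]
D1: mem[0x06..0x08] <- [95 1c 1e]
D2: mem[0x22..0x27] <- [1c 1e f9 12 ce a8]
D3: mem[0x21..0x27] <- [68 06 95 1c 1e f9 12]
D4: mem[0x0a..0x0d] <- [06 95 1c 1e]
D5: mem[0x15..0x19] <- [ad ad 95 1c 1e]
query mem[0x16]=0xad, mem[0x15]=0xad, mem[0x19]=0x1e

MEM[0x16,0x15,0x19] = ad ad 1e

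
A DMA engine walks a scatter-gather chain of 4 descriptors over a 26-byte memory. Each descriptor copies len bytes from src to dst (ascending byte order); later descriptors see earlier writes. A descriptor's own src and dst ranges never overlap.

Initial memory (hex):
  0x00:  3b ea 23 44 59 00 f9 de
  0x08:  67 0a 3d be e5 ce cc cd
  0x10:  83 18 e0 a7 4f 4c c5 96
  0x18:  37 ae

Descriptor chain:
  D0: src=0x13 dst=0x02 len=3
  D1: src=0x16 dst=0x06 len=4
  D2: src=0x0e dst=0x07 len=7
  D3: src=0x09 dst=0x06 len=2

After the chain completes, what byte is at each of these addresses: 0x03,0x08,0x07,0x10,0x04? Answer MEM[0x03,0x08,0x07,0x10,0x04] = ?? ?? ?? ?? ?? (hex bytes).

MEM[0x03,0x08,0x07,0x10,0x04] = 4f cd 18 83 4c

  after D0: wrote 3B at 0x02 = a74f4c
  after D1: wrote 4B at 0x06 = c59637ae
  after D2: wrote 7B at 0x07 = cccd8318e0a74f
  after D3: wrote 2B at 0x06 = 8318
query mem[0x03]=0x4f, mem[0x08]=0xcd, mem[0x07]=0x18, mem[0x10]=0x83, mem[0x04]=0x4c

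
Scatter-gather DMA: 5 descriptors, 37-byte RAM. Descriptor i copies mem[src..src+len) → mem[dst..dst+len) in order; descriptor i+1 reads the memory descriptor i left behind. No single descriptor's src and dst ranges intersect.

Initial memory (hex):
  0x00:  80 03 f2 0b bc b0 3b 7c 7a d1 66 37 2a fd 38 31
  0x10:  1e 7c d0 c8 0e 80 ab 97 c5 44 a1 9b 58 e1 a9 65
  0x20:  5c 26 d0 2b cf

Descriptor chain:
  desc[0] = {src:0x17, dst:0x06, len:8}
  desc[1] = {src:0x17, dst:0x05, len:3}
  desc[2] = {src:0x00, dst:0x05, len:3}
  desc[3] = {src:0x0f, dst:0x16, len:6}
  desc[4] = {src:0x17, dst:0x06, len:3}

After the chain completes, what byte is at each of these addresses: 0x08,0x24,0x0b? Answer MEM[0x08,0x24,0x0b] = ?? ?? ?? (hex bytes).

  after D0: wrote 8B at 0x06 = 97c544a19b58e1a9
  after D1: wrote 3B at 0x05 = 97c544
  after D2: wrote 3B at 0x05 = 8003f2
  after D3: wrote 6B at 0x16 = 311e7cd0c80e
  after D4: wrote 3B at 0x06 = 1e7cd0
query mem[0x08]=0xd0, mem[0x24]=0xcf, mem[0x0b]=0x58

MEM[0x08,0x24,0x0b] = d0 cf 58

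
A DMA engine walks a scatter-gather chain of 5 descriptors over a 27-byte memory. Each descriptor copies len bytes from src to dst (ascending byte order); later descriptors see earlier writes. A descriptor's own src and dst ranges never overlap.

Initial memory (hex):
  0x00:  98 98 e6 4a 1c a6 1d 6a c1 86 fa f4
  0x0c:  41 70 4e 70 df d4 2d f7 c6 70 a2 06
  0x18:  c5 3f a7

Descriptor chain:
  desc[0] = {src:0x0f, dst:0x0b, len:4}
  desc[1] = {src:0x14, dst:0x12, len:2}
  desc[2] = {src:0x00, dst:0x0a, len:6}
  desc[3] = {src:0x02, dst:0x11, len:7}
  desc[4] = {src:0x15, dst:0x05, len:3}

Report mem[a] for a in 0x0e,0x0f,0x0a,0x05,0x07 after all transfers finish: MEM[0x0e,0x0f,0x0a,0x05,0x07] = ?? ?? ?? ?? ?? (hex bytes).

MEM[0x0e,0x0f,0x0a,0x05,0x07] = 1c a6 98 1d c1

D0: mem[0x0b..0x0e] <- [70 df d4 2d]
D1: mem[0x12..0x13] <- [c6 70]
D2: mem[0x0a..0x0f] <- [98 98 e6 4a 1c a6]
D3: mem[0x11..0x17] <- [e6 4a 1c a6 1d 6a c1]
D4: mem[0x05..0x07] <- [1d 6a c1]
query mem[0x0e]=0x1c, mem[0x0f]=0xa6, mem[0x0a]=0x98, mem[0x05]=0x1d, mem[0x07]=0xc1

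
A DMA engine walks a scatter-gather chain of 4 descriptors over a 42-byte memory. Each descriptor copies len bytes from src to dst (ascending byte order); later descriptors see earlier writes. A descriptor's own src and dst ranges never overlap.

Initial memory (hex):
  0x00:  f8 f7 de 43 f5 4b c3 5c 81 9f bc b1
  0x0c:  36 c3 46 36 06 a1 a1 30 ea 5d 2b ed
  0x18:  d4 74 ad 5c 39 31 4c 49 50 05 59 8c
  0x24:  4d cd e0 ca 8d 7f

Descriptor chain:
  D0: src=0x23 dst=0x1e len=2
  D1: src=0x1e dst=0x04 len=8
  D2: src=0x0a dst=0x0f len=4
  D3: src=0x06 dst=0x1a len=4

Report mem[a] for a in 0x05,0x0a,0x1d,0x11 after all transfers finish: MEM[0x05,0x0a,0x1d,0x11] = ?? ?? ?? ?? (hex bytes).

MEM[0x05,0x0a,0x1d,0x11] = 4d 4d 8c 36

#0 dst[0x1e+2] := {0x8c,0x4d}
#1 dst[0x04+8] := {0x8c,0x4d,0x50,0x05,0x59,0x8c,0x4d,0xcd}
#2 dst[0x0f+4] := {0x4d,0xcd,0x36,0xc3}
#3 dst[0x1a+4] := {0x50,0x05,0x59,0x8c}
query mem[0x05]=0x4d, mem[0x0a]=0x4d, mem[0x1d]=0x8c, mem[0x11]=0x36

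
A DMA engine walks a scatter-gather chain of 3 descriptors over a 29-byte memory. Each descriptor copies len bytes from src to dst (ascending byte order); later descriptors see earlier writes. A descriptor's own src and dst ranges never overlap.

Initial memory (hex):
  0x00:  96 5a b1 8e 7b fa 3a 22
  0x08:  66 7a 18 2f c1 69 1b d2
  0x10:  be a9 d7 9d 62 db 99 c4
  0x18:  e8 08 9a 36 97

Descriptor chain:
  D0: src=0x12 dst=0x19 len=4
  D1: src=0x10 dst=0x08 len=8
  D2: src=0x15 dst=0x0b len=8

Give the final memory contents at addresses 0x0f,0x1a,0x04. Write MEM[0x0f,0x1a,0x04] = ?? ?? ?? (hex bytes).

  after D0: wrote 4B at 0x19 = d79d62db
  after D1: wrote 8B at 0x08 = bea9d79d62db99c4
  after D2: wrote 8B at 0x0b = db99c4e8d79d62db
query mem[0x0f]=0xd7, mem[0x1a]=0x9d, mem[0x04]=0x7b

MEM[0x0f,0x1a,0x04] = d7 9d 7b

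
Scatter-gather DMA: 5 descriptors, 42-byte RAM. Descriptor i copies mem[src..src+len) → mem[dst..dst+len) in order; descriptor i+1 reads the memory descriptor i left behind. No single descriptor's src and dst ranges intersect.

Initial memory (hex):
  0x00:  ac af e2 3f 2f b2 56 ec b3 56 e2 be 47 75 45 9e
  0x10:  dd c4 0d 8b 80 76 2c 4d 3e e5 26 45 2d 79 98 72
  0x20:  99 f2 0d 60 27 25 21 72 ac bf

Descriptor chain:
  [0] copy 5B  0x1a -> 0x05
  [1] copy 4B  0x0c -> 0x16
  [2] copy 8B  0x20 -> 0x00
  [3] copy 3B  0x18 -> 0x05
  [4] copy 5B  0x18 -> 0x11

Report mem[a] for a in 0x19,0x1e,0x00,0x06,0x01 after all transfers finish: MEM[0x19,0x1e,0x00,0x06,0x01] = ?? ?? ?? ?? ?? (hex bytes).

MEM[0x19,0x1e,0x00,0x06,0x01] = 9e 98 99 9e f2

#0 dst[0x05+5] := {0x26,0x45,0x2d,0x79,0x98}
#1 dst[0x16+4] := {0x47,0x75,0x45,0x9e}
#2 dst[0x00+8] := {0x99,0xf2,0x0d,0x60,0x27,0x25,0x21,0x72}
#3 dst[0x05+3] := {0x45,0x9e,0x26}
#4 dst[0x11+5] := {0x45,0x9e,0x26,0x45,0x2d}
query mem[0x19]=0x9e, mem[0x1e]=0x98, mem[0x00]=0x99, mem[0x06]=0x9e, mem[0x01]=0xf2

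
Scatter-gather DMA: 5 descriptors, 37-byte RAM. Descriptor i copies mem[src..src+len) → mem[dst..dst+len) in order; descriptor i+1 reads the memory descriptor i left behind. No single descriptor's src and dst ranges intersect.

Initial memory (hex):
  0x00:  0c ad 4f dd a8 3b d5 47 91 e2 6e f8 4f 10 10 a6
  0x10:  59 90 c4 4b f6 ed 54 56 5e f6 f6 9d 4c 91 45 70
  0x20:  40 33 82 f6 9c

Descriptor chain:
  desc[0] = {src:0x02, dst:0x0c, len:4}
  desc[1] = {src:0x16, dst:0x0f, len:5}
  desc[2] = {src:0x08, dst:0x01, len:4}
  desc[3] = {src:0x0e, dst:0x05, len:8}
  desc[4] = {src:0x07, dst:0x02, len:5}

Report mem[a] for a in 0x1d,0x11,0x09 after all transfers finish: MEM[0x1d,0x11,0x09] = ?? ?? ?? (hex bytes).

MEM[0x1d,0x11,0x09] = 91 5e f6

  after D0: wrote 4B at 0x0c = 4fdda83b
  after D1: wrote 5B at 0x0f = 54565ef6f6
  after D2: wrote 4B at 0x01 = 91e26ef8
  after D3: wrote 8B at 0x05 = a854565ef6f6f6ed
  after D4: wrote 5B at 0x02 = 565ef6f6f6
query mem[0x1d]=0x91, mem[0x11]=0x5e, mem[0x09]=0xf6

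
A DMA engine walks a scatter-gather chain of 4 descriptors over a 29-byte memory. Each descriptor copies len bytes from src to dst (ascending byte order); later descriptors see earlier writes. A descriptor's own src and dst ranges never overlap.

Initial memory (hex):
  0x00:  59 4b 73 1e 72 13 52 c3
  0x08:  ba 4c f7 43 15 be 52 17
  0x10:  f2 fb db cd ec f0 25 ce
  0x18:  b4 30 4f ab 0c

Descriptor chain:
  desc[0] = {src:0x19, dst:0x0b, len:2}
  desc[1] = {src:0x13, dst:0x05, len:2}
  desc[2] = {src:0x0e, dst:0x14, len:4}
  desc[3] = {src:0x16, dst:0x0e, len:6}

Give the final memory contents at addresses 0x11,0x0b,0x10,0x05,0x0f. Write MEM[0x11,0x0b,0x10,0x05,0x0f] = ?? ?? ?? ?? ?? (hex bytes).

MEM[0x11,0x0b,0x10,0x05,0x0f] = 30 30 b4 cd fb

  after D0: wrote 2B at 0x0b = 304f
  after D1: wrote 2B at 0x05 = cdec
  after D2: wrote 4B at 0x14 = 5217f2fb
  after D3: wrote 6B at 0x0e = f2fbb4304fab
query mem[0x11]=0x30, mem[0x0b]=0x30, mem[0x10]=0xb4, mem[0x05]=0xcd, mem[0x0f]=0xfb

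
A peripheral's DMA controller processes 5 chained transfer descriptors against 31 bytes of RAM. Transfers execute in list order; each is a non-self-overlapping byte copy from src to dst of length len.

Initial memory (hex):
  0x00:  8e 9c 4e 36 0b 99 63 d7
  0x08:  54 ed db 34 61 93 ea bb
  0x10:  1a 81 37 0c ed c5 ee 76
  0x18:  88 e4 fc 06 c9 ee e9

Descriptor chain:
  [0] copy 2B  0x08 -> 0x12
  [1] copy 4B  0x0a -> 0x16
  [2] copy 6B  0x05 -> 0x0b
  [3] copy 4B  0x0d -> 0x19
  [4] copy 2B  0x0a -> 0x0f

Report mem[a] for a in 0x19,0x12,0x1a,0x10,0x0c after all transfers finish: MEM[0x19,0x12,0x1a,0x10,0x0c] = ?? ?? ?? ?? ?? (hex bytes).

MEM[0x19,0x12,0x1a,0x10,0x0c] = d7 54 54 99 63

D0: mem[0x12..0x13] <- [54 ed]
D1: mem[0x16..0x19] <- [db 34 61 93]
D2: mem[0x0b..0x10] <- [99 63 d7 54 ed db]
D3: mem[0x19..0x1c] <- [d7 54 ed db]
D4: mem[0x0f..0x10] <- [db 99]
query mem[0x19]=0xd7, mem[0x12]=0x54, mem[0x1a]=0x54, mem[0x10]=0x99, mem[0x0c]=0x63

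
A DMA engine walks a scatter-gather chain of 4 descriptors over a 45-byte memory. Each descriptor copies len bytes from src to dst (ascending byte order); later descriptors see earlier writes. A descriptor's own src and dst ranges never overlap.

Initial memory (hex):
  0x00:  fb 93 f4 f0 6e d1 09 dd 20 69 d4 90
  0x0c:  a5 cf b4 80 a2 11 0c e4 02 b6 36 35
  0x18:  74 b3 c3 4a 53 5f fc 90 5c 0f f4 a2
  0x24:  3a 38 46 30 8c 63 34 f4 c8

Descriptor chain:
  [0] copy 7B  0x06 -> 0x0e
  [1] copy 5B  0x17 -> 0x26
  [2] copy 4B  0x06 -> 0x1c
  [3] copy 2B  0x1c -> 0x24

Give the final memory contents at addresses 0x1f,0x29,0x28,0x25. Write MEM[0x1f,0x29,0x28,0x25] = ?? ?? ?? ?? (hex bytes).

MEM[0x1f,0x29,0x28,0x25] = 69 c3 b3 dd

#0 dst[0x0e+7] := {0x09,0xdd,0x20,0x69,0xd4,0x90,0xa5}
#1 dst[0x26+5] := {0x35,0x74,0xb3,0xc3,0x4a}
#2 dst[0x1c+4] := {0x09,0xdd,0x20,0x69}
#3 dst[0x24+2] := {0x09,0xdd}
query mem[0x1f]=0x69, mem[0x29]=0xc3, mem[0x28]=0xb3, mem[0x25]=0xdd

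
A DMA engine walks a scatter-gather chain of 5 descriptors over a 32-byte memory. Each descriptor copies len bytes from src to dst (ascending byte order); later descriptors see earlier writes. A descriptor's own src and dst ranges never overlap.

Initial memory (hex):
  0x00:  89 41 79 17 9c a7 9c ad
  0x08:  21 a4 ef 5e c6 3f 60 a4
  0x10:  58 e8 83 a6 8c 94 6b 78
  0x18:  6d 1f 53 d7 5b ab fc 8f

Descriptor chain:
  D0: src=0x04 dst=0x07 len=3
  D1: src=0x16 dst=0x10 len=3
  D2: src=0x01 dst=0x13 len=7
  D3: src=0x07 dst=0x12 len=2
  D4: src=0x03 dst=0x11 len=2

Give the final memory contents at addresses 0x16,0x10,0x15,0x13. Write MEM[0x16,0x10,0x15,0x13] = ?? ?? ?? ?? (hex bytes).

#0 dst[0x07+3] := {0x9c,0xa7,0x9c}
#1 dst[0x10+3] := {0x6b,0x78,0x6d}
#2 dst[0x13+7] := {0x41,0x79,0x17,0x9c,0xa7,0x9c,0x9c}
#3 dst[0x12+2] := {0x9c,0xa7}
#4 dst[0x11+2] := {0x17,0x9c}
query mem[0x16]=0x9c, mem[0x10]=0x6b, mem[0x15]=0x17, mem[0x13]=0xa7

MEM[0x16,0x10,0x15,0x13] = 9c 6b 17 a7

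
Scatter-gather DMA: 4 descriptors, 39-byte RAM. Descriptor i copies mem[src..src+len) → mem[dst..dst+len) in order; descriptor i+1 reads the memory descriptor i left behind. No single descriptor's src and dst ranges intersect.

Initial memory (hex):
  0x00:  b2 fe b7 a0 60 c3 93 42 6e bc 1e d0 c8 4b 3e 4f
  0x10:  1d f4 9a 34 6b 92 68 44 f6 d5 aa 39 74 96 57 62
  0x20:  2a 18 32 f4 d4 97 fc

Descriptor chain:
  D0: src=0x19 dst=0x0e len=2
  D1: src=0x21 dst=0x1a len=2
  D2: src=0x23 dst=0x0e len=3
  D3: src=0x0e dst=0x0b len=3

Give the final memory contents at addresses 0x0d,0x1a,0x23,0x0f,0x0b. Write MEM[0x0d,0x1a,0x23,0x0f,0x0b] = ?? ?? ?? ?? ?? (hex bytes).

MEM[0x0d,0x1a,0x23,0x0f,0x0b] = 97 18 f4 d4 f4

[0] 0x19->0x0e len=2 : d5 aa
[1] 0x21->0x1a len=2 : 18 32
[2] 0x23->0x0e len=3 : f4 d4 97
[3] 0x0e->0x0b len=3 : f4 d4 97
query mem[0x0d]=0x97, mem[0x1a]=0x18, mem[0x23]=0xf4, mem[0x0f]=0xd4, mem[0x0b]=0xf4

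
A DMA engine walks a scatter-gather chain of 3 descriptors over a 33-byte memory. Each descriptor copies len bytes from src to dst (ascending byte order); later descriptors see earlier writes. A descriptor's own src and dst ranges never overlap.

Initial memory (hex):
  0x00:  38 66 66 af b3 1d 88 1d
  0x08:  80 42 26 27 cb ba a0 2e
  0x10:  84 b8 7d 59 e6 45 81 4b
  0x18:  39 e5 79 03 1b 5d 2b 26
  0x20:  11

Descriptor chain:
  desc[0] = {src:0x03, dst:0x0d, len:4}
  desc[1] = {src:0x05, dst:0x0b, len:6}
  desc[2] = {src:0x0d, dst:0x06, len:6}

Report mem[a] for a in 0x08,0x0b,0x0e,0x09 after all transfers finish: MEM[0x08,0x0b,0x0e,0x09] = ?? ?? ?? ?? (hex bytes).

#0 dst[0x0d+4] := {0xaf,0xb3,0x1d,0x88}
#1 dst[0x0b+6] := {0x1d,0x88,0x1d,0x80,0x42,0x26}
#2 dst[0x06+6] := {0x1d,0x80,0x42,0x26,0xb8,0x7d}
query mem[0x08]=0x42, mem[0x0b]=0x7d, mem[0x0e]=0x80, mem[0x09]=0x26

MEM[0x08,0x0b,0x0e,0x09] = 42 7d 80 26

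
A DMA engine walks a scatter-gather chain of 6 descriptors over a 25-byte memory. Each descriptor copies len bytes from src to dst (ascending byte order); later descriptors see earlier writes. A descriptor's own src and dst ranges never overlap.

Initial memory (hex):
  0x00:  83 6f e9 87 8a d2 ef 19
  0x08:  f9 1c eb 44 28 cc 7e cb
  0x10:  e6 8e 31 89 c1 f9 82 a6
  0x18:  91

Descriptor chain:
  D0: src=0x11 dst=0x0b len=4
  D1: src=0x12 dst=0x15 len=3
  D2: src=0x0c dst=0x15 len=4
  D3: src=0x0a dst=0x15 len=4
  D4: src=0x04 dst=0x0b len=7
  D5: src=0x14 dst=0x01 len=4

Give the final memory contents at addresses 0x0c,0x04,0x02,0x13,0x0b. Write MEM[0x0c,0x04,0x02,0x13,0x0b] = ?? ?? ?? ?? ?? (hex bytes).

#0 dst[0x0b+4] := {0x8e,0x31,0x89,0xc1}
#1 dst[0x15+3] := {0x31,0x89,0xc1}
#2 dst[0x15+4] := {0x31,0x89,0xc1,0xcb}
#3 dst[0x15+4] := {0xeb,0x8e,0x31,0x89}
#4 dst[0x0b+7] := {0x8a,0xd2,0xef,0x19,0xf9,0x1c,0xeb}
#5 dst[0x01+4] := {0xc1,0xeb,0x8e,0x31}
query mem[0x0c]=0xd2, mem[0x04]=0x31, mem[0x02]=0xeb, mem[0x13]=0x89, mem[0x0b]=0x8a

MEM[0x0c,0x04,0x02,0x13,0x0b] = d2 31 eb 89 8a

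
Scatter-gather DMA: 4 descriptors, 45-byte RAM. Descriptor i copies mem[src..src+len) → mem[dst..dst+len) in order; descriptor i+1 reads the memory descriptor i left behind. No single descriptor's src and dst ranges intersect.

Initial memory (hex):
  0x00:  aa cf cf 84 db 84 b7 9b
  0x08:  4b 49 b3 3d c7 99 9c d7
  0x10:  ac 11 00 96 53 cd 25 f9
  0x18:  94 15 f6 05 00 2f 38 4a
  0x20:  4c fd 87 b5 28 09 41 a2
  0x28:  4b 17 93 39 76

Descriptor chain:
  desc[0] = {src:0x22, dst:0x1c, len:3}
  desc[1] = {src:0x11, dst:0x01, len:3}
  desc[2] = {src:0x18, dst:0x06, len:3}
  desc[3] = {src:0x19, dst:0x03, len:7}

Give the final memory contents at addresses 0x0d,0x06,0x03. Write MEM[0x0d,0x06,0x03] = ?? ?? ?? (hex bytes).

MEM[0x0d,0x06,0x03] = 99 87 15

[0] 0x22->0x1c len=3 : 87 b5 28
[1] 0x11->0x01 len=3 : 11 00 96
[2] 0x18->0x06 len=3 : 94 15 f6
[3] 0x19->0x03 len=7 : 15 f6 05 87 b5 28 4a
query mem[0x0d]=0x99, mem[0x06]=0x87, mem[0x03]=0x15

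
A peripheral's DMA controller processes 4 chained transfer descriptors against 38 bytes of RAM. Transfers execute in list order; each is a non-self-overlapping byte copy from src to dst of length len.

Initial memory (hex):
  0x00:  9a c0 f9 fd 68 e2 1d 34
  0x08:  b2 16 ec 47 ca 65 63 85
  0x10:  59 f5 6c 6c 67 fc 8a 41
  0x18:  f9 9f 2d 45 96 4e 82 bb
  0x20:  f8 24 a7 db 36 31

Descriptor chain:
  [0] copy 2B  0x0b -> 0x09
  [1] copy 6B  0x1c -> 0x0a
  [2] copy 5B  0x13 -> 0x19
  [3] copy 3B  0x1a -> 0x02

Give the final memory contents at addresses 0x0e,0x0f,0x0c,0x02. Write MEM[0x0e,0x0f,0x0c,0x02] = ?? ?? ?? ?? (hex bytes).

  after D0: wrote 2B at 0x09 = 47ca
  after D1: wrote 6B at 0x0a = 964e82bbf824
  after D2: wrote 5B at 0x19 = 6c67fc8a41
  after D3: wrote 3B at 0x02 = 67fc8a
query mem[0x0e]=0xf8, mem[0x0f]=0x24, mem[0x0c]=0x82, mem[0x02]=0x67

MEM[0x0e,0x0f,0x0c,0x02] = f8 24 82 67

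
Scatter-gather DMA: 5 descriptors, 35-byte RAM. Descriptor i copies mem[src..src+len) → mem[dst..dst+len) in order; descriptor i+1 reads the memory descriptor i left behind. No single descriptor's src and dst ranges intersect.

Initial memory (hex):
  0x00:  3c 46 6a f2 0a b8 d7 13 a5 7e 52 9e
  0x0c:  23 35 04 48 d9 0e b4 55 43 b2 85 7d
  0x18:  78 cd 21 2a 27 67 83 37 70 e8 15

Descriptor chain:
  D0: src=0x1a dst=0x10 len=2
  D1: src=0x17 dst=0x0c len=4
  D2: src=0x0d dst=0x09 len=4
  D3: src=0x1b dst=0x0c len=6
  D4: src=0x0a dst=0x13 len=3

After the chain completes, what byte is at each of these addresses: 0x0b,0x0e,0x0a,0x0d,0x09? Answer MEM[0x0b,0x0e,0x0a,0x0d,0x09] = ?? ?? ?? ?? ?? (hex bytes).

#0 dst[0x10+2] := {0x21,0x2a}
#1 dst[0x0c+4] := {0x7d,0x78,0xcd,0x21}
#2 dst[0x09+4] := {0x78,0xcd,0x21,0x21}
#3 dst[0x0c+6] := {0x2a,0x27,0x67,0x83,0x37,0x70}
#4 dst[0x13+3] := {0xcd,0x21,0x2a}
query mem[0x0b]=0x21, mem[0x0e]=0x67, mem[0x0a]=0xcd, mem[0x0d]=0x27, mem[0x09]=0x78

MEM[0x0b,0x0e,0x0a,0x0d,0x09] = 21 67 cd 27 78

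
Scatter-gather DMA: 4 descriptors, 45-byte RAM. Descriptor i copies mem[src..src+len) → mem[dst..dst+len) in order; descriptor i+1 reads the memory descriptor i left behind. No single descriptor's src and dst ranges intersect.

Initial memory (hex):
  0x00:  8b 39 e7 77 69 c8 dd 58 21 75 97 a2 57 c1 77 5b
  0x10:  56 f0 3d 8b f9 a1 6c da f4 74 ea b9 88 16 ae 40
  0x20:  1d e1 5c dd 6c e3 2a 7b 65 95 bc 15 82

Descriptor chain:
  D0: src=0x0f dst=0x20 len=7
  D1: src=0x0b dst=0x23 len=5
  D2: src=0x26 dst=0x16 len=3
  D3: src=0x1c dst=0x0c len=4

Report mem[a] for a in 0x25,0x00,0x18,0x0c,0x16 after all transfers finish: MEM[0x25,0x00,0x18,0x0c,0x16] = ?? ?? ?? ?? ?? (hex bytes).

MEM[0x25,0x00,0x18,0x0c,0x16] = c1 8b 65 88 77

[0] 0x0f->0x20 len=7 : 5b 56 f0 3d 8b f9 a1
[1] 0x0b->0x23 len=5 : a2 57 c1 77 5b
[2] 0x26->0x16 len=3 : 77 5b 65
[3] 0x1c->0x0c len=4 : 88 16 ae 40
query mem[0x25]=0xc1, mem[0x00]=0x8b, mem[0x18]=0x65, mem[0x0c]=0x88, mem[0x16]=0x77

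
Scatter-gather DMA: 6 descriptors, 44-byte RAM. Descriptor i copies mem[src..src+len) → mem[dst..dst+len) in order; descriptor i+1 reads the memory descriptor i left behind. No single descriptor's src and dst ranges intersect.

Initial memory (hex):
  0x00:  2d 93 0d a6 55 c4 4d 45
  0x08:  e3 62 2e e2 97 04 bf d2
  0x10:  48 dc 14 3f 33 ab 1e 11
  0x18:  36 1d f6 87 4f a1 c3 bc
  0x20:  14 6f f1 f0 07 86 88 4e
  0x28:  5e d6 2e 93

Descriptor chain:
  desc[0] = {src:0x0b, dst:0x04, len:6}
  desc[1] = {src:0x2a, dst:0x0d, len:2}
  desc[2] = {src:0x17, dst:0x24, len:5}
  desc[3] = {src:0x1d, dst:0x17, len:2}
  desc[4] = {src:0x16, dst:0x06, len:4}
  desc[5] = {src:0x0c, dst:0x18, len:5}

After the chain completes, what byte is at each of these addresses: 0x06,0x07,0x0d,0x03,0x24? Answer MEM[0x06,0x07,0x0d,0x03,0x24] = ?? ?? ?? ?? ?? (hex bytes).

[0] 0x0b->0x04 len=6 : e2 97 04 bf d2 48
[1] 0x2a->0x0d len=2 : 2e 93
[2] 0x17->0x24 len=5 : 11 36 1d f6 87
[3] 0x1d->0x17 len=2 : a1 c3
[4] 0x16->0x06 len=4 : 1e a1 c3 1d
[5] 0x0c->0x18 len=5 : 97 2e 93 d2 48
query mem[0x06]=0x1e, mem[0x07]=0xa1, mem[0x0d]=0x2e, mem[0x03]=0xa6, mem[0x24]=0x11

MEM[0x06,0x07,0x0d,0x03,0x24] = 1e a1 2e a6 11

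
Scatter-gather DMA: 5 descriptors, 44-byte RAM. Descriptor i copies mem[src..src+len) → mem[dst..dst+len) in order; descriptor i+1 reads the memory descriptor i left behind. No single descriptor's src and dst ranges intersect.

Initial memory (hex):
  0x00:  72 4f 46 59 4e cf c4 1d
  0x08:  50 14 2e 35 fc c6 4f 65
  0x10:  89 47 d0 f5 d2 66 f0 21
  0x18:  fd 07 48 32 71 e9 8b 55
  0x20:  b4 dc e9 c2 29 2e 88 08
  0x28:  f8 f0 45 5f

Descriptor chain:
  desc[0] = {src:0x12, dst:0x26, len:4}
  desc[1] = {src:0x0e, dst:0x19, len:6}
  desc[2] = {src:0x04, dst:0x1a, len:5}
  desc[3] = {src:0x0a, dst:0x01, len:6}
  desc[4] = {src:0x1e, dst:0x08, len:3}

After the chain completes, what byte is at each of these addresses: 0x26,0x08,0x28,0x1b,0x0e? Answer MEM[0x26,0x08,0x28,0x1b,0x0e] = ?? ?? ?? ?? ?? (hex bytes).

#0 dst[0x26+4] := {0xd0,0xf5,0xd2,0x66}
#1 dst[0x19+6] := {0x4f,0x65,0x89,0x47,0xd0,0xf5}
#2 dst[0x1a+5] := {0x4e,0xcf,0xc4,0x1d,0x50}
#3 dst[0x01+6] := {0x2e,0x35,0xfc,0xc6,0x4f,0x65}
#4 dst[0x08+3] := {0x50,0x55,0xb4}
query mem[0x26]=0xd0, mem[0x08]=0x50, mem[0x28]=0xd2, mem[0x1b]=0xcf, mem[0x0e]=0x4f

MEM[0x26,0x08,0x28,0x1b,0x0e] = d0 50 d2 cf 4f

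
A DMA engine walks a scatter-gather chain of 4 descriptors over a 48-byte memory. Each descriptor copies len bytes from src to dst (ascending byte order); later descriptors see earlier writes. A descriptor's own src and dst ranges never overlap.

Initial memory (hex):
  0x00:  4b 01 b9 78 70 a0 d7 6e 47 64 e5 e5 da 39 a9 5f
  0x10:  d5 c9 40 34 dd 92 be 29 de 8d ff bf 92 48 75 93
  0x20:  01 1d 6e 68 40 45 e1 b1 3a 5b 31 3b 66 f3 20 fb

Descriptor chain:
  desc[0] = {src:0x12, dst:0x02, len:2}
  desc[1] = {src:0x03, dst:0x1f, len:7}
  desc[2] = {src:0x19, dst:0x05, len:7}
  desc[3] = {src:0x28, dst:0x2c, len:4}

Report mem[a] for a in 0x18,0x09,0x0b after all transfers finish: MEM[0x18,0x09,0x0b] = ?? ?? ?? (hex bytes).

  after D0: wrote 2B at 0x02 = 4034
  after D1: wrote 7B at 0x1f = 3470a0d76e4764
  after D2: wrote 7B at 0x05 = 8dffbf92487534
  after D3: wrote 4B at 0x2c = 3a5b313b
query mem[0x18]=0xde, mem[0x09]=0x48, mem[0x0b]=0x34

MEM[0x18,0x09,0x0b] = de 48 34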